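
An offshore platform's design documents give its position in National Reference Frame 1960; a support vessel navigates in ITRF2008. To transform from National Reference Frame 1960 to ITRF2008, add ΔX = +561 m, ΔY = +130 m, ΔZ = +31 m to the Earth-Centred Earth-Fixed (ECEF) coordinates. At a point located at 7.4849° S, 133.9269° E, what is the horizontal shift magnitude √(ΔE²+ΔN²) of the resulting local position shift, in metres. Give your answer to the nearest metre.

At φ = -7.4849°, λ = 133.9269°: sin φ = -0.130265, cos φ = 0.991479, sin λ = 0.720225, cos λ = -0.693740.
ΔE = −sin λ·ΔX + cos λ·ΔY = −(0.720225)·(561) + (-0.693740)·(130) = -494.23 m.
ΔN = −sin φ cos λ·ΔX − sin φ sin λ·ΔY + cos φ·ΔZ = −(-0.130265)(-0.693740)(561) − (-0.130265)(0.720225)(130) + (0.991479)(31) = -7.77 m.
Horizontal magnitude = √(ΔE² + ΔN²) = √((-494.23)² + (-7.77)²) = 494.29 m.

494 m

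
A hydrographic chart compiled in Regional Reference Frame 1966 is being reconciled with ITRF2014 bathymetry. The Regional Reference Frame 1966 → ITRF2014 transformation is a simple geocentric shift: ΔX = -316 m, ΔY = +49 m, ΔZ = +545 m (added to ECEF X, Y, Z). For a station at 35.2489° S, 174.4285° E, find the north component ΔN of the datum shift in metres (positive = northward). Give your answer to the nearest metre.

At φ = -35.2489°, λ = 174.4285°: sin φ = -0.577130, cos φ = 0.816653, sin λ = 0.097088, cos λ = -0.995276.
ΔN = −sin φ cos λ·ΔX − sin φ sin λ·ΔY + cos φ·ΔZ = −(-0.577130)(-0.995276)(-316) − (-0.577130)(0.097088)(49) + (0.816653)(545) = 629.33 m.

ΔN = 629 m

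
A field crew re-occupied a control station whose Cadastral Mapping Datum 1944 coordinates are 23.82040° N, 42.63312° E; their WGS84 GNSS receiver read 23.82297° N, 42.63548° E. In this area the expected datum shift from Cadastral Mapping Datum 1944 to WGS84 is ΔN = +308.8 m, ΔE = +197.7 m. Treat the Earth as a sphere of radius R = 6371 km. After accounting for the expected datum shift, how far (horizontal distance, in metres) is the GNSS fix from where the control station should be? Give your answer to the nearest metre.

Observed coordinate differences: Δφ = +0.00257°, Δλ = +0.00236°.
Converting to metres (1° lat = 111195 m, cos φ = 0.914816): observed ΔN = 285.8 m, observed ΔE = 240.1 m.
Subtracting the expected shift leaves a residual of 285.8 − (308.8) = -23.0 m north and 240.1 − (197.7) = 42.4 m east.
Residual distance = √((-23.0)² + 42.4²) = 48.2 m.

48 m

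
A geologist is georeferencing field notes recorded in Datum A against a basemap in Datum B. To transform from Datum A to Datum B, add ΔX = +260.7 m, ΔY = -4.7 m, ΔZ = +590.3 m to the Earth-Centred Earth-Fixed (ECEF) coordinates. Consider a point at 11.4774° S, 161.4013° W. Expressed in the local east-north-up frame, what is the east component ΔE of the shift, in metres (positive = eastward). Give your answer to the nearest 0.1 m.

ΔE = 87.6 m

At φ = -11.4774°, λ = -161.4013°: sin φ = -0.198981, cos φ = 0.980003, sin λ = -0.318938, cos λ = -0.947776.
ΔE = −sin λ·ΔX + cos λ·ΔY = −(-0.318938)·(260.7) + (-0.947776)·(-4.7) = 87.60 m.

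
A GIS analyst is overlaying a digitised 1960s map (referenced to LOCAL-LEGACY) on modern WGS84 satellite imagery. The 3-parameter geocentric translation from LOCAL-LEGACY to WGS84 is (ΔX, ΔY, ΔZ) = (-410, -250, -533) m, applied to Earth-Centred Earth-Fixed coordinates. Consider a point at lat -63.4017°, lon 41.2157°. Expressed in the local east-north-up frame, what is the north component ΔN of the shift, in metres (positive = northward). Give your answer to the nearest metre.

The local north axis is (−sin φ cos λ, −sin φ sin λ, cos φ), giving ΔN = -275.776 − 147.291 − 238.641 = -661.71 m.

ΔN = -662 m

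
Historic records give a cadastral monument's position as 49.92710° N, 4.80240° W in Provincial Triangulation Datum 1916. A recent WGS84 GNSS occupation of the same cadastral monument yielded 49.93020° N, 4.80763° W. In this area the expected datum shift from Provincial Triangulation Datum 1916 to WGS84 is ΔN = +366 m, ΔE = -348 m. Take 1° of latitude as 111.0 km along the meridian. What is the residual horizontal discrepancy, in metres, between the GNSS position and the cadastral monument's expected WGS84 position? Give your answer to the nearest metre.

34 m

Observed coordinate differences: Δφ = +0.00310°, Δλ = -0.00523°.
Converting to metres (1° lat = 111000 m, cos φ = 0.643762): observed ΔN = 344.1 m, observed ΔE = -373.7 m.
Subtracting the expected shift leaves a residual of 344.1 − (366) = -21.9 m north and -373.7 − (-348) = -25.7 m east.
Residual distance = √((-21.9)² + (-25.7)²) = 33.8 m.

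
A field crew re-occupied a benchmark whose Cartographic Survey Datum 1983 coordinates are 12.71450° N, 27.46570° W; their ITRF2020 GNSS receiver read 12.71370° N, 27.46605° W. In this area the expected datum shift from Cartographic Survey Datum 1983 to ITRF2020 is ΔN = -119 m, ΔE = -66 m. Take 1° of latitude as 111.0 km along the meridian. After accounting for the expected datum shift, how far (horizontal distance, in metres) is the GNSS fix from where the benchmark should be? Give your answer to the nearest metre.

41 m

Observed coordinate differences: Δφ = -0.00080°, Δλ = -0.00035°.
Converting to metres (1° lat = 111000 m, cos φ = 0.975479): observed ΔN = -88.8 m, observed ΔE = -37.9 m.
Subtracting the expected shift leaves a residual of -88.8 − (-119) = 30.2 m north and -37.9 − (-66) = 28.1 m east.
Residual distance = √(30.2² + 28.1²) = 41.3 m.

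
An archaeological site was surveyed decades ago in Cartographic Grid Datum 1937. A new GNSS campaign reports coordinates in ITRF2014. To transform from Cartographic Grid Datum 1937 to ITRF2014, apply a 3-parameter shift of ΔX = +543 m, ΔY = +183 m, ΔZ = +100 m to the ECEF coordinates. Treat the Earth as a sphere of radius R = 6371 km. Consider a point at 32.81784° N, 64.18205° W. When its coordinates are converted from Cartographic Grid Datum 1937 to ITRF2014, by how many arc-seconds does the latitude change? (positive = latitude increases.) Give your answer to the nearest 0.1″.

Δφ = 1.5″

sin φ = 0.541970, cos φ = 0.840398, sin λ = -0.900182, cos λ = 0.435513.
North component: ΔN = −sin φ cos λ·ΔX − sin φ sin λ·ΔY + cos φ·ΔZ = −(0.541970)(0.435513)(543) − (0.541970)(-0.900182)(183) + (0.840398)(100) = 45.15 m.
1° of latitude spans πR/180 = 111195 m, so Δφ = 45.15 / 111195 × 3600 = 1.462″.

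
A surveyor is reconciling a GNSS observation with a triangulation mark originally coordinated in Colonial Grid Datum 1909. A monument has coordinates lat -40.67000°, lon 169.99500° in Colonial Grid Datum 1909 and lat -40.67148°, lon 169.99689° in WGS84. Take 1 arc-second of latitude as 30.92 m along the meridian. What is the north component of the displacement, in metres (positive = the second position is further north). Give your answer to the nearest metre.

ΔN = -165 m

Δφ = -40.67148° − -40.67000° = -0.00148°; Δλ = 169.99689° − 169.99500° = +0.00189°.
1° of latitude = 3600 × 30.92 = 111312 m.
ΔN = Δφ × 111312 = -164.7 m; ΔE = Δλ × 111312 × cos(-40.67000°) = +0.00189 × 111312 × 0.758476 = 159.6 m.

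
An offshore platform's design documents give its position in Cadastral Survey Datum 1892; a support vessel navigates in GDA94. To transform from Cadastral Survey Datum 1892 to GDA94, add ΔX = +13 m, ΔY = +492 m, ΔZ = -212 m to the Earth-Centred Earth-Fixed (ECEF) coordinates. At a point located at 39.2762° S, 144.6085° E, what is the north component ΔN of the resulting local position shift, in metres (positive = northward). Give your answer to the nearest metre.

ΔN = 10 m

At φ = -39.2762°, λ = 144.6085°: sin φ = -0.633059, cos φ = 0.774103, sin λ = 0.579160, cos λ = -0.815214.
ΔN = −sin φ cos λ·ΔX − sin φ sin λ·ΔY + cos φ·ΔZ = −(-0.633059)(-0.815214)(13) − (-0.633059)(0.579160)(492) + (0.774103)(-212) = 9.57 m.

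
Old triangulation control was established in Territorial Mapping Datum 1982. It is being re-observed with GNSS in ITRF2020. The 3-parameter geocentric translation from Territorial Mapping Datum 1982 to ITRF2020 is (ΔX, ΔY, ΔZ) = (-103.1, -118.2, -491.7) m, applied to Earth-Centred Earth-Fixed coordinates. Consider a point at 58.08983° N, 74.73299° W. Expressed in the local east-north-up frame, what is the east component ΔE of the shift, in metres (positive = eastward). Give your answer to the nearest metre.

At φ = 58.08983°, λ = -74.73299°: sin φ = 0.848878, cos φ = 0.528589, sin λ = -0.964709, cos λ = 0.263318.
ΔE = −sin λ·ΔX + cos λ·ΔY = −(-0.964709)·(-103.1) + (0.263318)·(-118.2) = -130.59 m.

ΔE = -131 m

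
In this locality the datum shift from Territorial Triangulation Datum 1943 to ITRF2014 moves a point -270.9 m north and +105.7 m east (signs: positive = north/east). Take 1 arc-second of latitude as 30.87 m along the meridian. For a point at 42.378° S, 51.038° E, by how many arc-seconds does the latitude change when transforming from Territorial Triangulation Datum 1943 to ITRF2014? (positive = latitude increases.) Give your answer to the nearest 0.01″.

Δφ = -8.78″

1″ of latitude = 30.87 m, so Δφ = -270.9 / 30.87 = -8.776″.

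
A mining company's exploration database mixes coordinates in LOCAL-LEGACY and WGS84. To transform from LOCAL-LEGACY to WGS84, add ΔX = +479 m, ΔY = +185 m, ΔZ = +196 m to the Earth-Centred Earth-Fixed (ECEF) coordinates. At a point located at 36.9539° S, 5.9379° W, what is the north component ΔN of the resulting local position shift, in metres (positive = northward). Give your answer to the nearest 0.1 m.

At φ = -36.9539°, λ = -5.9379°: sin φ = -0.601172, cos φ = 0.799119, sin λ = -0.103450, cos λ = 0.994635.
ΔN = −sin φ cos λ·ΔX − sin φ sin λ·ΔY + cos φ·ΔZ = −(-0.601172)(0.994635)(479) − (-0.601172)(-0.103450)(185) + (0.799119)(196) = 431.54 m.

ΔN = 431.5 m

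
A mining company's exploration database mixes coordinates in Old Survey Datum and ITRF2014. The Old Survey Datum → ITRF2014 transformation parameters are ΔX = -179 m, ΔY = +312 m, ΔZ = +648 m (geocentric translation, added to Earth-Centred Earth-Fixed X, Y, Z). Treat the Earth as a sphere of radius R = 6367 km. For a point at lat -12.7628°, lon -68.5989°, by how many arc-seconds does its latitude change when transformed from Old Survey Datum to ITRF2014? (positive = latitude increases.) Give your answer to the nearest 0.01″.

sin φ = -0.220915, cos φ = 0.975293, sin λ = -0.931049, cos λ = 0.364895.
North component: ΔN = −sin φ cos λ·ΔX − sin φ sin λ·ΔY + cos φ·ΔZ = −(-0.220915)(0.364895)(-179) − (-0.220915)(-0.931049)(312) + (0.975293)(648) = 553.39 m.
1° of latitude spans πR/180 = 111125 m, so Δφ = 553.39 / 111125 × 3600 = 17.927″.

Δφ = 17.93″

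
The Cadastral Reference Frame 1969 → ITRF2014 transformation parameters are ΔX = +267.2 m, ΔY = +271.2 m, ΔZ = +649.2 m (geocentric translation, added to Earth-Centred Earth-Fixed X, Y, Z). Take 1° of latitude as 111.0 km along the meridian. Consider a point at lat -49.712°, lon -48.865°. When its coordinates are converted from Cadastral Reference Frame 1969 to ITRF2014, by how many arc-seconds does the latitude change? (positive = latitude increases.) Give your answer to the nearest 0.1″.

sin φ = -0.762804, cos φ = 0.646630, sin λ = -0.753162, cos λ = 0.657835.
North component: ΔN = −sin φ cos λ·ΔX − sin φ sin λ·ΔY + cos φ·ΔZ = −(-0.762804)(0.657835)(267.2) − (-0.762804)(-0.753162)(271.2) + (0.646630)(649.2) = 398.06 m.
1° of latitude spans 111000 m, so Δφ = 398.06 / 111000 × 3600 = 12.910″.

Δφ = 12.9″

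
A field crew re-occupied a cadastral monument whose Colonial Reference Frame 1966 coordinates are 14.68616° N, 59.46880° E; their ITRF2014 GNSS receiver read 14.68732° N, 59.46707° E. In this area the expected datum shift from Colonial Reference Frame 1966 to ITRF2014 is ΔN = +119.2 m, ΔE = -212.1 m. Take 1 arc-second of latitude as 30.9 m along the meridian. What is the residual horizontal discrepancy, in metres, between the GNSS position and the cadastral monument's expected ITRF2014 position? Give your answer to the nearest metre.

28 m

Observed coordinate differences: Δφ = +0.00116°, Δλ = -0.00173°.
Converting to metres (1° lat = 111240 m, cos φ = 0.967329): observed ΔN = 129.0 m, observed ΔE = -186.2 m.
Subtracting the expected shift leaves a residual of 129.0 − (119.2) = 9.8 m north and -186.2 − (-212.1) = 25.9 m east.
Residual distance = √(9.8² + 25.9²) = 27.7 m.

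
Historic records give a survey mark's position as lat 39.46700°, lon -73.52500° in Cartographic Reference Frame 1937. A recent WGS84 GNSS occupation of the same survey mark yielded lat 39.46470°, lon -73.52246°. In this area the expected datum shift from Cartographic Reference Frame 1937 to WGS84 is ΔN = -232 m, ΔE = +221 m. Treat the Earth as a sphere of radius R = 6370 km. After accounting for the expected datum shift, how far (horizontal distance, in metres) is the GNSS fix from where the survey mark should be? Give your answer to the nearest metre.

Observed coordinate differences: Δφ = -0.00230°, Δλ = +0.00254°.
Converting to metres (1° lat = 111177 m, cos φ = 0.771991): observed ΔN = -255.7 m, observed ΔE = 218.0 m.
Subtracting the expected shift leaves a residual of -255.7 − (-232) = -23.7 m north and 218.0 − (221) = -3.0 m east.
Residual distance = √((-23.7)² + (-3.0)²) = 23.9 m.

24 m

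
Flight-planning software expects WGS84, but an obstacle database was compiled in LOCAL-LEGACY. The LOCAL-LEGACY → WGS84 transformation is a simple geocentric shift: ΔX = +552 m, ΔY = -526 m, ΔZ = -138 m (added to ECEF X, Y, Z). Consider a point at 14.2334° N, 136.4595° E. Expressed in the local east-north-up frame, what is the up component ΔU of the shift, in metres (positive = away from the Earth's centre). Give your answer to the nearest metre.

ΔU = -773 m

At φ = 14.2334°, λ = 136.4595°: sin φ = 0.245872, cos φ = 0.969302, sin λ = 0.688867, cos λ = -0.724888.
ΔU = cos φ cos λ·ΔX + cos φ sin λ·ΔY + sin φ·ΔZ = (0.969302)(-0.724888)(552) + (0.969302)(0.688867)(-526) + (0.245872)(-138) = -773.01 m.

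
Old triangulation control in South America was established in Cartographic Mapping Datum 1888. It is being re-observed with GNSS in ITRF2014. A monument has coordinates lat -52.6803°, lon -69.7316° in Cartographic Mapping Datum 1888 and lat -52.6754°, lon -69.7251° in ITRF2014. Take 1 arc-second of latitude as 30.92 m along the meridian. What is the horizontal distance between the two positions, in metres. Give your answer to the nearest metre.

Δφ = -52.6754° − -52.6803° = +0.0049°; Δλ = -69.7251° − -69.7316° = +0.0065°.
1° of latitude = 3600 × 30.92 = 111312 m.
ΔN = Δφ × 111312 = 545.4 m; ΔE = Δλ × 111312 × cos(-52.6803°) = +0.0065 × 111312 × 0.606262 = 438.6 m.
Distance = √(ΔE² + ΔN²) = √(438.6² + 545.4²) = 699.9 m.

700 m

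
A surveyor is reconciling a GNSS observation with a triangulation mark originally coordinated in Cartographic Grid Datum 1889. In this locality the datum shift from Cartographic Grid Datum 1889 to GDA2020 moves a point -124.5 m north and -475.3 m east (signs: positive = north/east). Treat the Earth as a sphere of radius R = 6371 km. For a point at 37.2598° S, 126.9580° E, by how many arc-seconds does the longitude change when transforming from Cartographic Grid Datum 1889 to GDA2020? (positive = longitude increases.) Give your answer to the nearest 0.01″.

Δλ = -19.33″

At latitude -37.2598°, cos φ = 0.795898.
One radian of longitude at latitude φ spans R cos φ, so Δλ = ΔE / (R cos φ) = -475.3 / (6371000 × 0.795898) = -9.3735e-05 rad = -19.334″.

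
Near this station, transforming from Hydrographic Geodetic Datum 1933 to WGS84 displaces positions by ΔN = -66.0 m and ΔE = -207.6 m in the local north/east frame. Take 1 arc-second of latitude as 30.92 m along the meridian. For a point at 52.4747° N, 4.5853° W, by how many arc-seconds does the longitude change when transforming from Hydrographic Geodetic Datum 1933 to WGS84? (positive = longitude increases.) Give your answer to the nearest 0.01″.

At latitude 52.4747°, cos φ = 0.609112.
1″ of longitude at this latitude = 30.92 × cos φ = 18.8337 m, so Δλ = -207.6 / 18.8337 = -11.023″.

Δλ = -11.02″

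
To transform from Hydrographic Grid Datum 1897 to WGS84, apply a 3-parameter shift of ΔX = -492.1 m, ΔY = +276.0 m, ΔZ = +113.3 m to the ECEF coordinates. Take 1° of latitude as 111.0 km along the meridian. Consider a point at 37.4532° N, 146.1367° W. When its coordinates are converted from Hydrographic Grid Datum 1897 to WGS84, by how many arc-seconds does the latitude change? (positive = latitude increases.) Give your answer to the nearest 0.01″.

sin φ = 0.608113, cos φ = 0.793850, sin λ = -0.557213, cos λ = -0.830369.
North component: ΔN = −sin φ cos λ·ΔX − sin φ sin λ·ΔY + cos φ·ΔZ = −(0.608113)(-0.830369)(-492.1) − (0.608113)(-0.557213)(276.0) + (0.793850)(113.3) = -65.02 m.
1° of latitude spans 111000 m, so Δφ = -65.02 / 111000 × 3600 = -2.109″.

Δφ = -2.11″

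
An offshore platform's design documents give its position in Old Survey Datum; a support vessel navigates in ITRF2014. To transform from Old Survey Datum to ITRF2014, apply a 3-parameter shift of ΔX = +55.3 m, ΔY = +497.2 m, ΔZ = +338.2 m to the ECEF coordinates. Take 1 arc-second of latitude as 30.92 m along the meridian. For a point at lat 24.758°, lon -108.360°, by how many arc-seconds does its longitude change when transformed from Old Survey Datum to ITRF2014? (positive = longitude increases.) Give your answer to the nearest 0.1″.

sin φ = 0.418787, cos φ = 0.908085, sin λ = -0.949096, cos λ = -0.314987.
East component: ΔE = −sin λ·ΔX + cos λ·ΔY = −(-0.949096)(55.3) + (-0.314987)(497.2) = -104.13 m.
1° of latitude spans 3600 × 30.92 = 111312 m; at latitude φ, 1° of longitude spans that × cos φ = 101080.7 m, so Δλ = -104.13 / 101080.7 × 3600 = -3.708″.

Δλ = -3.7″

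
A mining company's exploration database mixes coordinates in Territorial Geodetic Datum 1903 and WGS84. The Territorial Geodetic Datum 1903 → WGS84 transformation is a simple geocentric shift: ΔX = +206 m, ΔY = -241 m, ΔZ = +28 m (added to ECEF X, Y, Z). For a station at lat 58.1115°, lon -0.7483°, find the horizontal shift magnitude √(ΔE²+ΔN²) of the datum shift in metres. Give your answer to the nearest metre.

289 m

The local east axis at (φ, λ) is (−sin λ, cos λ, 0), so ΔE = −sin(-0.7483°)·206 + cos(-0.7483°)·(-241) = -238.29 m.
The local north axis is (−sin φ cos λ, −sin φ sin λ, cos φ), giving ΔN = -174.895 − 2.672 + 14.792 = -162.78 m.
Horizontal magnitude = √(ΔE² + ΔN²) = √((-238.29)² + (-162.78)²) = 288.58 m.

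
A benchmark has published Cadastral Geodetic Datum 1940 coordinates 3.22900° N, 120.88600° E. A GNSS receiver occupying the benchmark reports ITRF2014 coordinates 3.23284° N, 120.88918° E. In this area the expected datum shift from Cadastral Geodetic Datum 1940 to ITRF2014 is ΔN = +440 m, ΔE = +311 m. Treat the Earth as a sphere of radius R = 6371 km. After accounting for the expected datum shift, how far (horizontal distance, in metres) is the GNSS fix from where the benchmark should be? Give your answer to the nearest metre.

Observed coordinate differences: Δφ = +0.00384°, Δλ = +0.00318°.
Converting to metres (1° lat = 111195 m, cos φ = 0.998412): observed ΔN = 427.0 m, observed ΔE = 353.0 m.
Subtracting the expected shift leaves a residual of 427.0 − (440) = -13.0 m north and 353.0 − (311) = 42.0 m east.
Residual distance = √((-13.0)² + 42.0²) = 44.0 m.

44 m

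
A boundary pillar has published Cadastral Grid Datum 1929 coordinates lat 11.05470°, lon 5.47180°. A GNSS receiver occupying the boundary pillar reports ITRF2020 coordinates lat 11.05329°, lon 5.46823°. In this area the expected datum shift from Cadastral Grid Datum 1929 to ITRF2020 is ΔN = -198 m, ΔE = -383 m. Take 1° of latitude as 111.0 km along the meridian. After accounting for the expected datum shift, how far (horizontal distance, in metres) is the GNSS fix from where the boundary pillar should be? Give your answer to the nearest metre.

42 m

Observed coordinate differences: Δφ = -0.00141°, Δλ = -0.00357°.
Converting to metres (1° lat = 111000 m, cos φ = 0.981445): observed ΔN = -156.5 m, observed ΔE = -388.9 m.
Subtracting the expected shift leaves a residual of -156.5 − (-198) = 41.5 m north and -388.9 − (-383) = -5.9 m east.
Residual distance = √(41.5² + (-5.9)²) = 41.9 m.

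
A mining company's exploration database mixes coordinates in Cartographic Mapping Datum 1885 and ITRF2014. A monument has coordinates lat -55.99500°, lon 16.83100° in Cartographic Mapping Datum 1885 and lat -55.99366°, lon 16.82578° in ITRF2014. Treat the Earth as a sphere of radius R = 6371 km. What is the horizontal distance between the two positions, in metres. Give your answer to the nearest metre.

Δφ = -55.99366° − -55.99500° = +0.00134°; Δλ = 16.82578° − 16.83100° = -0.00522°.
1° along a meridian = πR/180 = 111195 m.
ΔN = Δφ × 111195 = 149.0 m; ΔE = Δλ × 111195 × cos(-55.99500°) = -0.00522 × 111195 × 0.559265 = -324.6 m.
Distance = √(ΔE² + ΔN²) = √((-324.6)² + 149.0²) = 357.2 m.

357 m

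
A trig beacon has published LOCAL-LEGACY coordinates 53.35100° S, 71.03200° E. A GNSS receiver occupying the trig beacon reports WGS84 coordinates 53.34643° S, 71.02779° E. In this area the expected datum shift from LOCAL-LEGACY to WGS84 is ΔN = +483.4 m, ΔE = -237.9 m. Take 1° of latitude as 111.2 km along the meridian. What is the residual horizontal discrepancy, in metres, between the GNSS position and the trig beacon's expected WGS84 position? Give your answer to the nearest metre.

48 m

Observed coordinate differences: Δφ = +0.00457°, Δλ = -0.00421°.
Converting to metres (1° lat = 111200 m, cos φ = 0.596911): observed ΔN = 508.2 m, observed ΔE = -279.4 m.
Subtracting the expected shift leaves a residual of 508.2 − (483.4) = 24.8 m north and -279.4 − (-237.9) = -41.5 m east.
Residual distance = √(24.8² + (-41.5)²) = 48.4 m.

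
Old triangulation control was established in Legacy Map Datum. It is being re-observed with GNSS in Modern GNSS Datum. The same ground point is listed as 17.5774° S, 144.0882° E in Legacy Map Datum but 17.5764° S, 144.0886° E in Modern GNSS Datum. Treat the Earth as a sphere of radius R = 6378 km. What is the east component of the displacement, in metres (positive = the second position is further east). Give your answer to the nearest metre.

Δφ = -17.5764° − -17.5774° = +0.0010°; Δλ = 144.0886° − 144.0882° = +0.0004°.
1° along a meridian = πR/180 = 111317 m.
ΔN = Δφ × 111317 = 111.3 m; ΔE = Δλ × 111317 × cos(-17.5774°) = +0.0004 × 111317 × 0.953310 = 42.4 m.

ΔE = 42 m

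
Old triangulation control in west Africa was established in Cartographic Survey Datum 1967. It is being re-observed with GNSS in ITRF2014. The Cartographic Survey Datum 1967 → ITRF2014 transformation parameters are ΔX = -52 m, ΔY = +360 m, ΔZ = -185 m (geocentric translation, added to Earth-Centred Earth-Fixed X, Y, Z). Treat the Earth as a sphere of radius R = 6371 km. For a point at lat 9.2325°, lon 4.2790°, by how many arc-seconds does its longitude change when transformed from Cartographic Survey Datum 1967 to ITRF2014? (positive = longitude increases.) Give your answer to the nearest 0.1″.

sin φ = 0.160441, cos φ = 0.987045, sin λ = 0.074613, cos λ = 0.997213.
East component: ΔE = −sin λ·ΔX + cos λ·ΔY = −(0.074613)(-52) + (0.997213)(360) = 362.88 m.
1° of latitude spans πR/180 = 111195 m; at latitude φ, 1° of longitude spans that × cos φ = 109754.4 m, so Δλ = 362.88 / 109754.4 × 3600 = 11.903″.

Δλ = 11.9″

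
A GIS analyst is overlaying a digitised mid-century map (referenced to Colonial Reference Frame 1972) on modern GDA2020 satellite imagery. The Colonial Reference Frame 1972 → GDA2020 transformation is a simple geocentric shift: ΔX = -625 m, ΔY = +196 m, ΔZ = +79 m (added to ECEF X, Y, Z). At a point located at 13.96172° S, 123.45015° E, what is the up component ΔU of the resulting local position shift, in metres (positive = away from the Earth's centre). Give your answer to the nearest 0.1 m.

At φ = -13.96172°, λ = 123.45015°: sin φ = -0.241274, cos φ = 0.970457, sin λ = 0.834366, cos λ = -0.551211.
ΔU = cos φ cos λ·ΔX + cos φ sin λ·ΔY + sin φ·ΔZ = (0.970457)(-0.551211)(-625) + (0.970457)(0.834366)(196) + (-0.241274)(79) = 473.97 m.

ΔU = 474.0 m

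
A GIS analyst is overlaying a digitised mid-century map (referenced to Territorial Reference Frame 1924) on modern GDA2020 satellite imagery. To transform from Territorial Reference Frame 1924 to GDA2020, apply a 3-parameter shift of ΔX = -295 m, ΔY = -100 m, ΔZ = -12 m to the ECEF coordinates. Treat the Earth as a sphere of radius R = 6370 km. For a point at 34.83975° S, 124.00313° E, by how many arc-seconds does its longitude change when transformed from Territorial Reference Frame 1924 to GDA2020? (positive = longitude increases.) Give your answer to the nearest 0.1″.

sin φ = -0.571283, cos φ = 0.820753, sin λ = 0.829007, cos λ = -0.559238.
East component: ΔE = −sin λ·ΔX + cos λ·ΔY = −(0.829007)(-295) + (-0.559238)(-100) = 300.48 m.
1° of latitude spans πR/180 = 111177 m; at latitude φ, 1° of longitude spans that × cos φ = 91249.3 m, so Δλ = 300.48 / 91249.3 × 3600 = 11.855″.

Δλ = 11.9″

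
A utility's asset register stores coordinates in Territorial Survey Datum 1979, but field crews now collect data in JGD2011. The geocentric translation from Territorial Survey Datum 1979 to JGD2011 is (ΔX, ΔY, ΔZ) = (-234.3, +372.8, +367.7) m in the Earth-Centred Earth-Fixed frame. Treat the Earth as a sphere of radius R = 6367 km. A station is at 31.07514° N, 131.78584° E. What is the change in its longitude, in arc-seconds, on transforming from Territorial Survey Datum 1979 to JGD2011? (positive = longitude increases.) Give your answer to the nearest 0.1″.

Δλ = -2.8″

sin φ = 0.516162, cos φ = 0.856491, sin λ = 0.745641, cos λ = -0.666348.
East component: ΔE = −sin λ·ΔX + cos λ·ΔY = −(0.745641)(-234.3) + (-0.666348)(372.8) = -73.71 m.
1° of latitude spans πR/180 = 111125 m; at latitude φ, 1° of longitude spans that × cos φ = 95177.7 m, so Δλ = -73.71 / 95177.7 × 3600 = -2.788″.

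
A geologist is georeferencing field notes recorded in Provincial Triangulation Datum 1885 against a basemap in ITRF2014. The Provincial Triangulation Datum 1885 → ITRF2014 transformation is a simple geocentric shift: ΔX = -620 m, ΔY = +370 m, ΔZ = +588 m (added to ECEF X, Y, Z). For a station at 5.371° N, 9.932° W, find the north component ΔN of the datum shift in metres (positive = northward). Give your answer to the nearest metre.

The local north axis is (−sin φ cos λ, −sin φ sin λ, cos φ), giving ΔN = 57.165 + 5.974 + 585.418 = 648.56 m.

ΔN = 649 m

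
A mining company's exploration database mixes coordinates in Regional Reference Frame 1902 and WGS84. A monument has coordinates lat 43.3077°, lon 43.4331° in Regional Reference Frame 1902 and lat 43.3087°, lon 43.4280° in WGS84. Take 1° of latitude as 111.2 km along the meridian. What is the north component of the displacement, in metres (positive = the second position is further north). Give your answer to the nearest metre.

ΔN = 111 m

Δφ = 43.3087° − 43.3077° = +0.0010°; Δλ = 43.4280° − 43.4331° = -0.0051°.
ΔN = Δφ × 111200 = 111.2 m; ΔE = Δλ × 111200 × cos(43.3077°) = -0.0051 × 111200 × 0.727681 = -412.7 m.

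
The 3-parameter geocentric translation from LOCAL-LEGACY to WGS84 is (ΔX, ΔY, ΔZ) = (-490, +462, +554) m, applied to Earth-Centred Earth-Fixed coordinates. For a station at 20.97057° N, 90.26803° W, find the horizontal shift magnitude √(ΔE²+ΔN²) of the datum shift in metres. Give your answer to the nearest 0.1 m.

At φ = 20.97057°, λ = -90.26803°: sin φ = 0.357888, cos φ = 0.933764, sin λ = -0.999989, cos λ = -0.004678.
ΔE = −sin λ·ΔX + cos λ·ΔY = −(-0.999989)·(-490) + (-0.004678)·(462) = -492.16 m.
ΔN = −sin φ cos λ·ΔX − sin φ sin λ·ΔY + cos φ·ΔZ = −(0.357888)(-0.004678)(-490) − (0.357888)(-0.999989)(462) + (0.933764)(554) = 681.83 m.
Horizontal magnitude = √(ΔE² + ΔN²) = √((-492.16)² + 681.83²) = 840.90 m.

840.9 m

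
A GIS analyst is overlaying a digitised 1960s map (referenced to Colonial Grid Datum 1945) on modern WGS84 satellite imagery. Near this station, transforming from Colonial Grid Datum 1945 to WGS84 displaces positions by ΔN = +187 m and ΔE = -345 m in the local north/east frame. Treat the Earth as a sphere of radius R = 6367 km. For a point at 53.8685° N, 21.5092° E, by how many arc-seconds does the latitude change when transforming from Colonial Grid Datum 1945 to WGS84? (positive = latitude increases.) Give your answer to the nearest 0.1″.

On a sphere of radius R, 1 rad of latitude = R, so Δφ = ΔN / R = 187.0 / 6367000 = 2.9370e-05 rad = 6.058″.

Δφ = 6.1″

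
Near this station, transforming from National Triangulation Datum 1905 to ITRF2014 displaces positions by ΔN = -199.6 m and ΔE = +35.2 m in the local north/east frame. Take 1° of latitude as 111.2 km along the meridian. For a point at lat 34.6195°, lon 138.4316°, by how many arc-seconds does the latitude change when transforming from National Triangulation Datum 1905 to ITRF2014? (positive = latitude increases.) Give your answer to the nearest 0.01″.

Δφ = -6.46″

1° of latitude = 111.2 km, so Δφ = -199.6 / 111200 = -0.0017950° = -6.462″.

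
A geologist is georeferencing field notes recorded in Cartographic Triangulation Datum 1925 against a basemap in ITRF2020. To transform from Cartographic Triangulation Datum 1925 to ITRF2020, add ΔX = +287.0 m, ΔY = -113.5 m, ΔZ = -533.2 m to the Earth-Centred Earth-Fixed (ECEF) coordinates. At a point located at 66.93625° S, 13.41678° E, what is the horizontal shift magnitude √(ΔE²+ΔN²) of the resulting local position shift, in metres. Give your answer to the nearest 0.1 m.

178.6 m

The local east axis at (φ, λ) is (−sin λ, cos λ, 0), so ΔE = −sin(13.41678°)·287.0 + cos(13.41678°)·(-113.5) = -177.00 m.
The local north axis is (−sin φ cos λ, −sin φ sin λ, cos φ), giving ΔN = 256.853 − 24.231 − 208.884 = 23.74 m.
Horizontal magnitude = √(ΔE² + ΔN²) = √((-177.00)² + 23.74²) = 178.58 m.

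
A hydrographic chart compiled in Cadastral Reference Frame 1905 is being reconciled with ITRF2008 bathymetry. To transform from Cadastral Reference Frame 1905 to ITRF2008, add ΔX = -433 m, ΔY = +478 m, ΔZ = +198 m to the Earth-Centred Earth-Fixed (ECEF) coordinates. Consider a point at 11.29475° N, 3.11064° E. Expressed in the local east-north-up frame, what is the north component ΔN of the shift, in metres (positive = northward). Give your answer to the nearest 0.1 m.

At φ = 11.29475°, λ = 3.11064°: sin φ = 0.195856, cos φ = 0.980633, sin λ = 0.054264, cos λ = 0.998527.
ΔN = −sin φ cos λ·ΔX − sin φ sin λ·ΔY + cos φ·ΔZ = −(0.195856)(0.998527)(-433) − (0.195856)(0.054264)(478) + (0.980633)(198) = 273.77 m.

ΔN = 273.8 m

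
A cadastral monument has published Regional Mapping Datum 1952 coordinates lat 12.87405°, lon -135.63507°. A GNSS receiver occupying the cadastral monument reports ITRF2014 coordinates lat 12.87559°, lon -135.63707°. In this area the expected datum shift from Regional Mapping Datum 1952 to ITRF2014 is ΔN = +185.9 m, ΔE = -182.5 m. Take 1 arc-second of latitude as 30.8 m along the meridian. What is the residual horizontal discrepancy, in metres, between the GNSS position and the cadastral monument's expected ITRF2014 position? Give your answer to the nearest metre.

Observed coordinate differences: Δφ = +0.00154°, Δλ = -0.00200°.
Converting to metres (1° lat = 110880 m, cos φ = 0.974862): observed ΔN = 170.8 m, observed ΔE = -216.2 m.
Subtracting the expected shift leaves a residual of 170.8 − (185.9) = -15.1 m north and -216.2 − (-182.5) = -33.7 m east.
Residual distance = √((-15.1)² + (-33.7)²) = 36.9 m.

37 m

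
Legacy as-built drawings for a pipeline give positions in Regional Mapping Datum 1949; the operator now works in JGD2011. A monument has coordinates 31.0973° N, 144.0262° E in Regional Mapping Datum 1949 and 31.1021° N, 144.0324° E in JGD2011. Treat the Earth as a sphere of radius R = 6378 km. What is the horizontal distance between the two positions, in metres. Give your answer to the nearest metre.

797 m

Δφ = 31.1021° − 31.0973° = +0.0048°; Δλ = 144.0324° − 144.0262° = +0.0062°.
1° along a meridian = πR/180 = 111317 m.
ΔN = Δφ × 111317 = 534.3 m; ΔE = Δλ × 111317 × cos(31.0973°) = +0.0062 × 111317 × 0.856291 = 591.0 m.
Distance = √(ΔE² + ΔN²) = √(591.0² + 534.3²) = 796.7 m.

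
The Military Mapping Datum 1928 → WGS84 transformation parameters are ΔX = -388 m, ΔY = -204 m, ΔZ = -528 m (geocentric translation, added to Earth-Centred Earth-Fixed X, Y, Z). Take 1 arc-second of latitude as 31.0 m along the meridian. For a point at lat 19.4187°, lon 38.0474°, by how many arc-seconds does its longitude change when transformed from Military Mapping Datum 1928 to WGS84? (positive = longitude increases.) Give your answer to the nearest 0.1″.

Δλ = 2.7″

sin φ = 0.332469, cos φ = 0.943114, sin λ = 0.616313, cos λ = 0.787501.
East component: ΔE = −sin λ·ΔX + cos λ·ΔY = −(0.616313)(-388) + (0.787501)(-204) = 78.48 m.
1° of latitude spans 3600 × 31.00 = 111600 m; at latitude φ, 1° of longitude spans that × cos φ = 105251.5 m, so Δλ = 78.48 / 105251.5 × 3600 = 2.684″.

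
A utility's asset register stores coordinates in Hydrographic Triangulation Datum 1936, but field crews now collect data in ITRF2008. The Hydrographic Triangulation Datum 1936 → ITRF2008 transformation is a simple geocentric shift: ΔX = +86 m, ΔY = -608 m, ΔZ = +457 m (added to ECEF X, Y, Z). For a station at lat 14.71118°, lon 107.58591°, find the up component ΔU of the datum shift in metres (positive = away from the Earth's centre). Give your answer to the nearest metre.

At φ = 14.71118°, λ = 107.58591°: sin φ = 0.253947, cos φ = 0.967218, sin λ = 0.953265, cos λ = -0.302135.
ΔU = cos φ cos λ·ΔX + cos φ sin λ·ΔY + sin φ·ΔZ = (0.967218)(-0.302135)(86) + (0.967218)(0.953265)(-608) + (0.253947)(457) = -469.66 m.

ΔU = -470 m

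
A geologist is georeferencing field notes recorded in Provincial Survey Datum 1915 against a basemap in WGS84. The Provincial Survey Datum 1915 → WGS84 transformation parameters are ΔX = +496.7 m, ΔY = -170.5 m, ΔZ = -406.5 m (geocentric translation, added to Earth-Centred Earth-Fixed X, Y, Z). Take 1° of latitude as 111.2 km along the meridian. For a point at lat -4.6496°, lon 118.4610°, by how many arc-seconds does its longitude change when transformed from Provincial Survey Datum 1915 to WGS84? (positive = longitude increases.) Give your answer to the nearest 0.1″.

sin φ = -0.081062, cos φ = 0.996709, sin λ = 0.879142, cos λ = -0.476560.
East component: ΔE = −sin λ·ΔX + cos λ·ΔY = −(0.879142)(496.7) + (-0.476560)(-170.5) = -355.42 m.
1° of latitude spans 111200 m; at latitude φ, 1° of longitude spans that × cos φ = 110834.0 m, so Δλ = -355.42 / 110834.0 × 3600 = -11.544″.

Δλ = -11.5″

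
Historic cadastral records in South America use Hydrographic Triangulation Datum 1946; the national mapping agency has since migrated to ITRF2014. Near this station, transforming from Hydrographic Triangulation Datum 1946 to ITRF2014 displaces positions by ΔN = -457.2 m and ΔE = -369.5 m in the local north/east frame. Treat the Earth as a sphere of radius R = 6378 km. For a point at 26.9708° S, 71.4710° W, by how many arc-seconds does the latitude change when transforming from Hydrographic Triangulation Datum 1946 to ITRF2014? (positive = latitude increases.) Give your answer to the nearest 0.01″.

On a sphere of radius R, 1 rad of latitude = R, so Δφ = ΔN / R = -457.2 / 6378000 = -7.1684e-05 rad = -14.786″.

Δφ = -14.79″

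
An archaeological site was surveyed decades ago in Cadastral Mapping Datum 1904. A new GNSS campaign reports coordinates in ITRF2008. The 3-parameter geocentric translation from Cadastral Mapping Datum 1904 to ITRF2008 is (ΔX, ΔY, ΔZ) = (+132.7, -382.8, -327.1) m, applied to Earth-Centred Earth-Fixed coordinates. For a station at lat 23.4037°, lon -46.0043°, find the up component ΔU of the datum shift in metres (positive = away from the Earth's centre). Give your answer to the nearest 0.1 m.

ΔU = 207.4 m

At φ = 23.4037°, λ = -46.0043°: sin φ = 0.397207, cos φ = 0.917729, sin λ = -0.719392, cos λ = 0.694604.
ΔU = cos φ cos λ·ΔX + cos φ sin λ·ΔY + sin φ·ΔZ = (0.917729)(0.694604)(132.7) + (0.917729)(-0.719392)(-382.8) + (0.397207)(-327.1) = 207.39 m.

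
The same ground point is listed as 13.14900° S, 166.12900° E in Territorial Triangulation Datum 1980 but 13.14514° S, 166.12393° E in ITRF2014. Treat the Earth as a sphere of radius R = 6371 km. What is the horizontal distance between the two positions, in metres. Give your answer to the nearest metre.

697 m

Δφ = -13.14514° − -13.14900° = +0.00386°; Δλ = 166.12393° − 166.12900° = -0.00507°.
1° along a meridian = πR/180 = 111195 m.
ΔN = Δφ × 111195 = 429.2 m; ΔE = Δλ × 111195 × cos(-13.14900°) = -0.00507 × 111195 × 0.973782 = -549.0 m.
Distance = √(ΔE² + ΔN²) = √((-549.0)² + 429.2²) = 696.8 m.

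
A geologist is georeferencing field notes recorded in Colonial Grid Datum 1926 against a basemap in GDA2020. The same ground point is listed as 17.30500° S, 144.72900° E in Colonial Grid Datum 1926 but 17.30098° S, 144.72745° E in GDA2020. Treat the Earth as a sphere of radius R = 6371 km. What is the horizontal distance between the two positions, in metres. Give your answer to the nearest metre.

476 m

Δφ = -17.30098° − -17.30500° = +0.00402°; Δλ = 144.72745° − 144.72900° = -0.00155°.
1° along a meridian = πR/180 = 111195 m.
ΔN = Δφ × 111195 = 447.0 m; ΔE = Δλ × 111195 × cos(-17.30500°) = -0.00155 × 111195 × 0.954735 = -164.6 m.
Distance = √(ΔE² + ΔN²) = √((-164.6)² + 447.0²) = 476.3 m.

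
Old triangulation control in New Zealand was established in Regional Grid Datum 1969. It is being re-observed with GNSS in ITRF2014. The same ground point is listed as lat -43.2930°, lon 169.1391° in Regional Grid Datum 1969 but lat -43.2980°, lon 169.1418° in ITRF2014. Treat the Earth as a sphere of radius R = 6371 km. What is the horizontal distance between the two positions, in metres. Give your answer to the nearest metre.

597 m

Δφ = -43.2980° − -43.2930° = -0.0050°; Δλ = 169.1418° − 169.1391° = +0.0027°.
1° along a meridian = πR/180 = 111195 m.
ΔN = Δφ × 111195 = -556.0 m; ΔE = Δλ × 111195 × cos(-43.2930°) = +0.0027 × 111195 × 0.727857 = 218.5 m.
Distance = √(ΔE² + ΔN²) = √(218.5² + (-556.0)²) = 597.4 m.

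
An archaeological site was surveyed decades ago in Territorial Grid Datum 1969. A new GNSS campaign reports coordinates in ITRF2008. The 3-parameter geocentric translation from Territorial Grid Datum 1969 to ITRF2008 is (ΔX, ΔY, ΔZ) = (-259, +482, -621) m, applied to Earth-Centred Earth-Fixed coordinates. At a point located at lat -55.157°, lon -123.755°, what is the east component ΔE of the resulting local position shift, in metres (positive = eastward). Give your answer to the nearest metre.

At φ = -55.157°, λ = -123.755°: sin φ = -0.820721, cos φ = 0.571330, sin λ = -0.831421, cos λ = -0.555643.
ΔE = −sin λ·ΔX + cos λ·ΔY = −(-0.831421)·(-259) + (-0.555643)·(482) = -483.16 m.

ΔE = -483 m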